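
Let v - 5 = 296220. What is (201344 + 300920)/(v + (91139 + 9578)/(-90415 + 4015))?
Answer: 6199372800/3656248469 ≈ 1.6956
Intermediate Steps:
v = 296225 (v = 5 + 296220 = 296225)
(201344 + 300920)/(v + (91139 + 9578)/(-90415 + 4015)) = (201344 + 300920)/(296225 + (91139 + 9578)/(-90415 + 4015)) = 502264/(296225 + 100717/(-86400)) = 502264/(296225 + 100717*(-1/86400)) = 502264/(296225 - 100717/86400) = 502264/(25593739283/86400) = 502264*(86400/25593739283) = 6199372800/3656248469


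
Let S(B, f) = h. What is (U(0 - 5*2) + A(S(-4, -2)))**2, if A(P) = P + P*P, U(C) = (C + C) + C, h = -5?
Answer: 100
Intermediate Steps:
S(B, f) = -5
U(C) = 3*C (U(C) = 2*C + C = 3*C)
A(P) = P + P**2
(U(0 - 5*2) + A(S(-4, -2)))**2 = (3*(0 - 5*2) - 5*(1 - 5))**2 = (3*(0 - 10) - 5*(-4))**2 = (3*(-10) + 20)**2 = (-30 + 20)**2 = (-10)**2 = 100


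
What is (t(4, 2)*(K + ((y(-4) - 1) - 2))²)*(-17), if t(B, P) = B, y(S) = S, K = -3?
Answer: -6800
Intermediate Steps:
(t(4, 2)*(K + ((y(-4) - 1) - 2))²)*(-17) = (4*(-3 + ((-4 - 1) - 2))²)*(-17) = (4*(-3 + (-5 - 2))²)*(-17) = (4*(-3 - 7)²)*(-17) = (4*(-10)²)*(-17) = (4*100)*(-17) = 400*(-17) = -6800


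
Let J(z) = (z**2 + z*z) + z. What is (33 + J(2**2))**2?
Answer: 4761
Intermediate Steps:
J(z) = z + 2*z**2 (J(z) = (z**2 + z**2) + z = 2*z**2 + z = z + 2*z**2)
(33 + J(2**2))**2 = (33 + 2**2*(1 + 2*2**2))**2 = (33 + 4*(1 + 2*4))**2 = (33 + 4*(1 + 8))**2 = (33 + 4*9)**2 = (33 + 36)**2 = 69**2 = 4761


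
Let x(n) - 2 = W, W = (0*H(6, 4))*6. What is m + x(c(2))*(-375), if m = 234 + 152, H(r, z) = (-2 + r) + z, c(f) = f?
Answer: -364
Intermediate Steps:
H(r, z) = -2 + r + z
W = 0 (W = (0*(-2 + 6 + 4))*6 = (0*8)*6 = 0*6 = 0)
x(n) = 2 (x(n) = 2 + 0 = 2)
m = 386
m + x(c(2))*(-375) = 386 + 2*(-375) = 386 - 750 = -364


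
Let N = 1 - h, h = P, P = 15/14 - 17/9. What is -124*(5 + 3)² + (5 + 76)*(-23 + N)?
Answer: -135125/14 ≈ -9651.8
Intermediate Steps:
P = -103/126 (P = 15*(1/14) - 17*⅑ = 15/14 - 17/9 = -103/126 ≈ -0.81746)
h = -103/126 ≈ -0.81746
N = 229/126 (N = 1 - 1*(-103/126) = 1 + 103/126 = 229/126 ≈ 1.8175)
-124*(5 + 3)² + (5 + 76)*(-23 + N) = -124*(5 + 3)² + (5 + 76)*(-23 + 229/126) = -124*8² + 81*(-2669/126) = -124*64 - 24021/14 = -7936 - 24021/14 = -135125/14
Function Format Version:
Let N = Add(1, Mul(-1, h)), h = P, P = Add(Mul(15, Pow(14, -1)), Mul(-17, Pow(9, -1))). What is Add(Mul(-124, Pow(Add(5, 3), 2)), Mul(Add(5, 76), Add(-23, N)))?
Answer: Rational(-135125, 14) ≈ -9651.8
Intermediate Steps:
P = Rational(-103, 126) (P = Add(Mul(15, Rational(1, 14)), Mul(-17, Rational(1, 9))) = Add(Rational(15, 14), Rational(-17, 9)) = Rational(-103, 126) ≈ -0.81746)
h = Rational(-103, 126) ≈ -0.81746
N = Rational(229, 126) (N = Add(1, Mul(-1, Rational(-103, 126))) = Add(1, Rational(103, 126)) = Rational(229, 126) ≈ 1.8175)
Add(Mul(-124, Pow(Add(5, 3), 2)), Mul(Add(5, 76), Add(-23, N))) = Add(Mul(-124, Pow(Add(5, 3), 2)), Mul(Add(5, 76), Add(-23, Rational(229, 126)))) = Add(Mul(-124, Pow(8, 2)), Mul(81, Rational(-2669, 126))) = Add(Mul(-124, 64), Rational(-24021, 14)) = Add(-7936, Rational(-24021, 14)) = Rational(-135125, 14)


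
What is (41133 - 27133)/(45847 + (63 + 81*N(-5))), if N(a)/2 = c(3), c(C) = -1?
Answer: 3500/11437 ≈ 0.30602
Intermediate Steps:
N(a) = -2 (N(a) = 2*(-1) = -2)
(41133 - 27133)/(45847 + (63 + 81*N(-5))) = (41133 - 27133)/(45847 + (63 + 81*(-2))) = 14000/(45847 + (63 - 162)) = 14000/(45847 - 99) = 14000/45748 = 14000*(1/45748) = 3500/11437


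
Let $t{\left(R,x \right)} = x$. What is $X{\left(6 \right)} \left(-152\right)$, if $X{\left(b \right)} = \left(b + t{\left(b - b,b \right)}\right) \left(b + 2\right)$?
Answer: $-14592$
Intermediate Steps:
$X{\left(b \right)} = 2 b \left(2 + b\right)$ ($X{\left(b \right)} = \left(b + b\right) \left(b + 2\right) = 2 b \left(2 + b\right)$)
$X{\left(6 \right)} \left(-152\right) = 2 \cdot 6 \left(2 + 6\right) \left(-152\right) = 2 \cdot 6 \cdot 8 \left(-152\right) = 96 \left(-152\right) = -14592$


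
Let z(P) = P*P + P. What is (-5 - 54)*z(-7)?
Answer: -2478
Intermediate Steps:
z(P) = P + P**2 (z(P) = P**2 + P = P + P**2)
(-5 - 54)*z(-7) = (-5 - 54)*(-7*(1 - 7)) = -(-413)*(-6) = -59*42 = -2478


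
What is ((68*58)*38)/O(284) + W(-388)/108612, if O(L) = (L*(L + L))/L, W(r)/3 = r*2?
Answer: 169547660/642621 ≈ 263.84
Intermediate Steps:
W(r) = 6*r (W(r) = 3*(r*2) = 3*(2*r) = 6*r)
O(L) = 2*L (O(L) = (L*(2*L))/L = (2*L²)/L = 2*L)
((68*58)*38)/O(284) + W(-388)/108612 = ((68*58)*38)/((2*284)) + (6*(-388))/108612 = (3944*38)/568 - 2328*1/108612 = 149872*(1/568) - 194/9051 = 18734/71 - 194/9051 = 169547660/642621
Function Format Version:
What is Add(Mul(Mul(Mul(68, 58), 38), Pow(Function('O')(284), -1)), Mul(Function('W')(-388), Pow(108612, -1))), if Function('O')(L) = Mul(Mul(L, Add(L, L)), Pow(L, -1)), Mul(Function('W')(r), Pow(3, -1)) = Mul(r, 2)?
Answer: Rational(169547660, 642621) ≈ 263.84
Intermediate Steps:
Function('W')(r) = Mul(6, r) (Function('W')(r) = Mul(3, Mul(r, 2)) = Mul(3, Mul(2, r)) = Mul(6, r))
Function('O')(L) = Mul(2, L) (Function('O')(L) = Mul(Mul(L, Mul(2, L)), Pow(L, -1)) = Mul(Mul(2, Pow(L, 2)), Pow(L, -1)) = Mul(2, L))
Add(Mul(Mul(Mul(68, 58), 38), Pow(Function('O')(284), -1)), Mul(Function('W')(-388), Pow(108612, -1))) = Add(Mul(Mul(Mul(68, 58), 38), Pow(Mul(2, 284), -1)), Mul(Mul(6, -388), Pow(108612, -1))) = Add(Mul(Mul(3944, 38), Pow(568, -1)), Mul(-2328, Rational(1, 108612))) = Add(Mul(149872, Rational(1, 568)), Rational(-194, 9051)) = Add(Rational(18734, 71), Rational(-194, 9051)) = Rational(169547660, 642621)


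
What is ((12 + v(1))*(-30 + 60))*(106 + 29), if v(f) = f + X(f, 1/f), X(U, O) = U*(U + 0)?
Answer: 56700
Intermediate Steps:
X(U, O) = U² (X(U, O) = U*U = U²)
v(f) = f + f²
((12 + v(1))*(-30 + 60))*(106 + 29) = ((12 + 1*(1 + 1))*(-30 + 60))*(106 + 29) = ((12 + 1*2)*30)*135 = ((12 + 2)*30)*135 = (14*30)*135 = 420*135 = 56700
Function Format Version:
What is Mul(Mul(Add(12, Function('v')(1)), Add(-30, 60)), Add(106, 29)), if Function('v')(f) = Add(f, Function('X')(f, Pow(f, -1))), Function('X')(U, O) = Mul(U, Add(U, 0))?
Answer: 56700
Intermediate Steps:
Function('X')(U, O) = Pow(U, 2) (Function('X')(U, O) = Mul(U, U) = Pow(U, 2))
Function('v')(f) = Add(f, Pow(f, 2))
Mul(Mul(Add(12, Function('v')(1)), Add(-30, 60)), Add(106, 29)) = Mul(Mul(Add(12, Mul(1, Add(1, 1))), Add(-30, 60)), Add(106, 29)) = Mul(Mul(Add(12, Mul(1, 2)), 30), 135) = Mul(Mul(Add(12, 2), 30), 135) = Mul(Mul(14, 30), 135) = Mul(420, 135) = 56700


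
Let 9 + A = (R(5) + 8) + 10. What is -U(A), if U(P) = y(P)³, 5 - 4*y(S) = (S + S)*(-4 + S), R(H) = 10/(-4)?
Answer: 166375/512 ≈ 324.95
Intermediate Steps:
R(H) = -5/2 (R(H) = 10*(-¼) = -5/2)
A = 13/2 (A = -9 + ((-5/2 + 8) + 10) = -9 + (11/2 + 10) = -9 + 31/2 = 13/2 ≈ 6.5000)
y(S) = 5/4 - S*(-4 + S)/2 (y(S) = 5/4 - (S + S)*(-4 + S)/4 = 5/4 - 2*S*(-4 + S)/4 = 5/4 - S*(-4 + S)/2)
U(P) = (5/4 + 2*P - P²/2)³
-U(A) = -(5 - 2*(13/2)² + 8*(13/2))³/64 = -(5 - 2*169/4 + 52)³/64 = -(5 - 169/2 + 52)³/64 = -(-55/2)³/64 = -(-166375)/(64*8) = -1*(-166375/512) = 166375/512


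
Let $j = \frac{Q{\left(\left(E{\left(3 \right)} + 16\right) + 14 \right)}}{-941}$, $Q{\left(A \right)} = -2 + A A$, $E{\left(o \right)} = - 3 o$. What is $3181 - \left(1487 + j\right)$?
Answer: $\frac{1594493}{941} \approx 1694.5$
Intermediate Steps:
$Q{\left(A \right)} = -2 + A^{2}$
$j = - \frac{439}{941}$ ($j = \frac{-2 + \left(\left(\left(-3\right) 3 + 16\right) + 14\right)^{2}}{-941} = \left(-2 + \left(\left(-9 + 16\right) + 14\right)^{2}\right) \left(- \frac{1}{941}\right) = \left(-2 + \left(7 + 14\right)^{2}\right) \left(- \frac{1}{941}\right) = \left(-2 + 21^{2}\right) \left(- \frac{1}{941}\right) = \left(-2 + 441\right) \left(- \frac{1}{941}\right) = 439 \left(- \frac{1}{941}\right) = - \frac{439}{941} \approx -0.46653$)
$3181 - \left(1487 + j\right) = 3181 - \left(1487 - \frac{439}{941}\right) = 3181 - \frac{1398828}{941} = \frac{1594493}{941}$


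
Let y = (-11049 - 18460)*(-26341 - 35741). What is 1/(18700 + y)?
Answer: 1/1831996438 ≈ 5.4585e-10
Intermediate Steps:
y = 1831977738 (y = -29509*(-62082) = 1831977738)
1/(18700 + y) = 1/(18700 + 1831977738) = 1/1831996438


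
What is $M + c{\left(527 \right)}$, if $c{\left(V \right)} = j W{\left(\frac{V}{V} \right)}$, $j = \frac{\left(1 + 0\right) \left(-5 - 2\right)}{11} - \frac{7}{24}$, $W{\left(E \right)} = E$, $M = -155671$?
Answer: $- \frac{41097389}{264} \approx -1.5567 \cdot 10^{5}$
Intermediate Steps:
$j = - \frac{245}{264}$ ($j = 1 \left(-7\right) \frac{1}{11} - \frac{7}{24} = \left(-7\right) \frac{1}{11} - \frac{7}{24} = - \frac{7}{11} - \frac{7}{24} = - \frac{245}{264} \approx -0.92803$)
$c{\left(V \right)} = - \frac{245}{264}$ ($c{\left(V \right)} = - \frac{245 \frac{V}{V}}{264} = \left(- \frac{245}{264}\right) 1 = - \frac{245}{264}$)
$M + c{\left(527 \right)} = -155671 - \frac{245}{264} = - \frac{41097389}{264}$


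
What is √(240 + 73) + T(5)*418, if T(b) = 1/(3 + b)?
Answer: 209/4 + √313 ≈ 69.942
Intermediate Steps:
√(240 + 73) + T(5)*418 = √(240 + 73) + 418/(3 + 5) = √313 + 418/8 = √313 + (⅛)*418 = √313 + 209/4 = 209/4 + √313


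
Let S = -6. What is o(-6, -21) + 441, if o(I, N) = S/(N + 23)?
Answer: 438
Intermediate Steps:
o(I, N) = -6/(23 + N) (o(I, N) = -6/(N + 23) = -6/(23 + N))
o(-6, -21) + 441 = -6/(23 - 21) + 441 = -6/2 + 441 = -6*1/2 + 441 = -3 + 441 = 438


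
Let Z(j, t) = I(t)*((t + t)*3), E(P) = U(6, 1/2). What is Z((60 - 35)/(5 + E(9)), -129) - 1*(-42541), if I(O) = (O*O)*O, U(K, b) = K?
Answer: 1661579827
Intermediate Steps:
E(P) = 6
I(O) = O³ (I(O) = O²*O = O³)
Z(j, t) = 6*t⁴ (Z(j, t) = t³*((t + t)*3) = t³*((2*t)*3) = t³*(6*t) = 6*t⁴)
Z((60 - 35)/(5 + E(9)), -129) - 1*(-42541) = 6*(-129)⁴ - 1*(-42541) = 6*276922881 + 42541 = 1661537286 + 42541 = 1661579827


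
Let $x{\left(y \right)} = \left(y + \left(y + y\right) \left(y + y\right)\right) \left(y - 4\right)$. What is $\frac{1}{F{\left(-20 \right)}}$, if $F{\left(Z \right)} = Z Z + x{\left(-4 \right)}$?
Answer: $- \frac{1}{80} \approx -0.0125$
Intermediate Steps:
$x{\left(y \right)} = \left(-4 + y\right) \left(y + 4 y^{2}\right)$ ($x{\left(y \right)} = \left(y + 2 y 2 y\right) \left(-4 + y\right) = \left(y + 4 y^{2}\right) \left(-4 + y\right) = \left(-4 + y\right) \left(y + 4 y^{2}\right)$)
$F{\left(Z \right)} = -480 + Z^{2}$ ($F{\left(Z \right)} = Z Z - 4 \left(-4 - -60 + 4 \left(-4\right)^{2}\right) = Z^{2} - 4 \left(-4 + 60 + 4 \cdot 16\right) = Z^{2} - 4 \left(-4 + 60 + 64\right) = Z^{2} - 480 = -480 + Z^{2}$)
$\frac{1}{F{\left(-20 \right)}} = \frac{1}{-480 + \left(-20\right)^{2}} = \frac{1}{-480 + 400} = \frac{1}{-80} = - \frac{1}{80}$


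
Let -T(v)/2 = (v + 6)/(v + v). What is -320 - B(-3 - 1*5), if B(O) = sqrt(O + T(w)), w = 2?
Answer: -320 - 2*I*sqrt(3) ≈ -320.0 - 3.4641*I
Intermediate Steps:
T(v) = -(6 + v)/v (T(v) = -2*(v + 6)/(v + v) = -2*(6 + v)/(2*v) = -2*(6 + v)*1/(2*v) = -(6 + v)/v)
B(O) = sqrt(-4 + O) (B(O) = sqrt(O + (-6 - 1*2)/2) = sqrt(O + (-6 - 2)/2) = sqrt(O + (1/2)*(-8)) = sqrt(O - 4) = sqrt(-4 + O))
-320 - B(-3 - 1*5) = -320 - sqrt(-4 + (-3 - 1*5)) = -320 - sqrt(-4 + (-3 - 5)) = -320 - sqrt(-4 - 8) = -320 - sqrt(-12) = -320 - 2*I*sqrt(3)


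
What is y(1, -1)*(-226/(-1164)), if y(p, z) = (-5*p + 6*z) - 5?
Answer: -904/291 ≈ -3.1065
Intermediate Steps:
y(p, z) = -5 - 5*p + 6*z
y(1, -1)*(-226/(-1164)) = (-5 - 5*1 + 6*(-1))*(-226/(-1164)) = (-5 - 5 - 6)*(-226*(-1/1164)) = -16*113/582 = -904/291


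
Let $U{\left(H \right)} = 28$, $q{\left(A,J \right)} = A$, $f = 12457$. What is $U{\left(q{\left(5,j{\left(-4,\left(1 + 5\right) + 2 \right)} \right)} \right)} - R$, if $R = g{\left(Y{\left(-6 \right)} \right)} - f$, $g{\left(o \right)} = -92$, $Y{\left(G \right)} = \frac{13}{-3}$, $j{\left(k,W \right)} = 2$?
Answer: $12577$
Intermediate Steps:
$Y{\left(G \right)} = - \frac{13}{3}$ ($Y{\left(G \right)} = 13 \left(- \frac{1}{3}\right) = - \frac{13}{3}$)
$R = -12549$ ($R = -92 - 12457 = -12549$)
$U{\left(q{\left(5,j{\left(-4,\left(1 + 5\right) + 2 \right)} \right)} \right)} - R = 28 - -12549 = 28 + 12549 = 12577$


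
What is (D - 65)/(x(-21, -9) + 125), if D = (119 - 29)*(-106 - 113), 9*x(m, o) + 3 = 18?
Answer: -11865/76 ≈ -156.12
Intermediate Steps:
x(m, o) = 5/3 (x(m, o) = -1/3 + (1/9)*18 = -1/3 + 2 = 5/3)
D = -19710 (D = 90*(-219) = -19710)
(D - 65)/(x(-21, -9) + 125) = (-19710 - 65)/(5/3 + 125) = -19775/380/3 = -19775*3/380 = -11865/76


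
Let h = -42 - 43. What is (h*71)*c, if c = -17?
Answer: 102595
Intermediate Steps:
h = -85
(h*71)*c = -85*71*(-17) = -6035*(-17) = 102595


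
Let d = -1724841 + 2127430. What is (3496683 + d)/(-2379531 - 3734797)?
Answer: -487409/764291 ≈ -0.63773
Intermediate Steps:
d = 402589
(3496683 + d)/(-2379531 - 3734797) = (3496683 + 402589)/(-2379531 - 3734797) = 3899272/(-6114328) = 3899272*(-1/6114328) = -487409/764291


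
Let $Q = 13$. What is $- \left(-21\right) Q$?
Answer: $273$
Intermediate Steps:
$- \left(-21\right) Q = - \left(-21\right) 13 = \left(-1\right) \left(-273\right) = 273$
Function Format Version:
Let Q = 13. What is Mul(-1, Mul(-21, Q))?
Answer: 273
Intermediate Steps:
Mul(-1, Mul(-21, Q)) = Mul(-1, Mul(-21, 13)) = Mul(-1, -273) = 273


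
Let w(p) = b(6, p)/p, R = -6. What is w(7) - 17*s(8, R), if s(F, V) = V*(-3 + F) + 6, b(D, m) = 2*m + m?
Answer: 411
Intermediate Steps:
b(D, m) = 3*m
s(F, V) = 6 + V*(-3 + F)
w(p) = 3 (w(p) = (3*p)/p = 3)
w(7) - 17*s(8, R) = 3 - 17*(6 - 3*(-6) + 8*(-6)) = 3 - 17*(6 + 18 - 48) = 3 - 17*(-24) = 3 + 408 = 411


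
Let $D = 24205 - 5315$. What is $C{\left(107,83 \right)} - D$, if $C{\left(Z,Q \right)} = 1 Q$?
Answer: $-18807$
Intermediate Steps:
$C{\left(Z,Q \right)} = Q$
$D = 18890$ ($D = 24205 - 5315 = 18890$)
$C{\left(107,83 \right)} - D = 83 - 18890 = -18807$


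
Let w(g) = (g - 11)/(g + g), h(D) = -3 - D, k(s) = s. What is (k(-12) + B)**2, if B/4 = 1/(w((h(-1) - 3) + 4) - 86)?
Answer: 58081/400 ≈ 145.20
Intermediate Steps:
w(g) = (-11 + g)/(2*g) (w(g) = (-11 + g)/((2*g)) = (-11 + g)*(1/(2*g)) = (-11 + g)/(2*g))
B = -1/20 (B = 4/((-11 + (((-3 - 1*(-1)) - 3) + 4))/(2*(((-3 - 1*(-1)) - 3) + 4)) - 86) = 4/((-11 + (((-3 + 1) - 3) + 4))/(2*(((-3 + 1) - 3) + 4)) - 86) = 4/((-11 + ((-2 - 3) + 4))/(2*((-2 - 3) + 4)) - 86) = 4/((-11 + (-5 + 4))/(2*(-5 + 4)) - 86) = 4/((1/2)*(-11 - 1)/(-1) - 86) = 4/((1/2)*(-1)*(-12) - 86) = 4/(6 - 86) = 4/(-80) = 4*(-1/80) = -1/20 ≈ -0.050000)
(k(-12) + B)**2 = (-12 - 1/20)**2 = (-241/20)**2 = 58081/400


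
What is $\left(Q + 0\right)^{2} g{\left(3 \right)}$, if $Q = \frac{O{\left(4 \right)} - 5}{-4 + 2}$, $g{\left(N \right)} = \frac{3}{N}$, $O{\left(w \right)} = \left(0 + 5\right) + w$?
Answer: $4$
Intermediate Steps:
$O{\left(w \right)} = 5 + w$
$Q = -2$ ($Q = \frac{\left(5 + 4\right) - 5}{-4 + 2} = \frac{9 - 5}{-2} = 4 \left(- \frac{1}{2}\right) = -2$)
$\left(Q + 0\right)^{2} g{\left(3 \right)} = \left(-2 + 0\right)^{2} \cdot \frac{3}{3} = \left(-2\right)^{2} \cdot 3 \cdot \frac{1}{3} = 4 \cdot 1 = 4$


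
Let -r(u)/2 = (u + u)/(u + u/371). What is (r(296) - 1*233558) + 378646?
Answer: 13492813/93 ≈ 1.4508e+5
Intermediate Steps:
r(u) = -371/93 (r(u) = -2*(u + u)/(u + u/371) = -2*2*u/(u + u*(1/371)) = -2*2*u/(u + u/371) = -2*2*u/(372*u/371) = -2*2*u*371/(372*u) = -2*371/186 = -371/93)
(r(296) - 1*233558) + 378646 = (-371/93 - 1*233558) + 378646 = (-371/93 - 233558) + 378646 = -21721265/93 + 378646 = 13492813/93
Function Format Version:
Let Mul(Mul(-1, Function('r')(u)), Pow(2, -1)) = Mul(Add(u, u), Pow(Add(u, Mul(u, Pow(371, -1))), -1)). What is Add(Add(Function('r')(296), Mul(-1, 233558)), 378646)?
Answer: Rational(13492813, 93) ≈ 1.4508e+5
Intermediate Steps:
Function('r')(u) = Rational(-371, 93) (Function('r')(u) = Mul(-2, Mul(Add(u, u), Pow(Add(u, Mul(u, Pow(371, -1))), -1))) = Mul(-2, Mul(Mul(2, u), Pow(Add(u, Mul(u, Rational(1, 371))), -1))) = Mul(-2, Mul(Mul(2, u), Pow(Add(u, Mul(Rational(1, 371), u)), -1))) = Mul(-2, Mul(Mul(2, u), Pow(Mul(Rational(372, 371), u), -1))) = Mul(-2, Mul(Mul(2, u), Mul(Rational(371, 372), Pow(u, -1)))) = Mul(-2, Rational(371, 186)) = Rational(-371, 93))
Add(Add(Function('r')(296), Mul(-1, 233558)), 378646) = Add(Add(Rational(-371, 93), Mul(-1, 233558)), 378646) = Add(Add(Rational(-371, 93), -233558), 378646) = Add(Rational(-21721265, 93), 378646) = Rational(13492813, 93)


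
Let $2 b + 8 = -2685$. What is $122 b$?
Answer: $-164273$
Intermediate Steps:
$b = - \frac{2693}{2}$ ($b = -4 + \frac{1}{2} \left(-2685\right) = -4 - \frac{2685}{2} = - \frac{2693}{2} \approx -1346.5$)
$122 b = 122 \left(- \frac{2693}{2}\right) = -164273$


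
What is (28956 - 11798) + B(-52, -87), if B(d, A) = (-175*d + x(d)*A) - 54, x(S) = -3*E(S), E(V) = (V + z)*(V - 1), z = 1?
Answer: 731687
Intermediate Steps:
E(V) = (1 + V)*(-1 + V) (E(V) = (V + 1)*(V - 1) = (1 + V)*(-1 + V))
x(S) = 3 - 3*S² (x(S) = -3*(-1 + S²) = 3 - 3*S²)
B(d, A) = -54 - 175*d + A*(3 - 3*d²) (B(d, A) = (-175*d + (3 - 3*d²)*A) - 54 = (-175*d + A*(3 - 3*d²)) - 54 = -54 - 175*d + A*(3 - 3*d²))
(28956 - 11798) + B(-52, -87) = (28956 - 11798) + (-54 - 175*(-52) - 3*(-87)*(-1 + (-52)²)) = 17158 + (-54 + 9100 - 3*(-87)*(-1 + 2704)) = 17158 + (-54 + 9100 - 3*(-87)*2703) = 17158 + (-54 + 9100 + 705483) = 17158 + 714529 = 731687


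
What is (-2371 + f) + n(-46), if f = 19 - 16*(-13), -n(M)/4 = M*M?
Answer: -10608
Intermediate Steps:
n(M) = -4*M**2 (n(M) = -4*M*M = -4*M**2)
f = 227 (f = 19 + 208 = 227)
(-2371 + f) + n(-46) = (-2371 + 227) - 4*(-46)**2 = -2144 - 4*2116 = -2144 - 8464 = -10608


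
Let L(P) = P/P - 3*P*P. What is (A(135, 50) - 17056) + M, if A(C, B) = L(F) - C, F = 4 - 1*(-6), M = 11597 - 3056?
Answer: -8949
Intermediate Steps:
M = 8541
F = 10 (F = 4 + 6 = 10)
L(P) = 1 - 3*P²
A(C, B) = -299 - C (A(C, B) = (1 - 3*10²) - C = (1 - 3*100) - C = (1 - 300) - C = -299 - C)
(A(135, 50) - 17056) + M = ((-299 - 1*135) - 17056) + 8541 = ((-299 - 135) - 17056) + 8541 = (-434 - 17056) + 8541 = -17490 + 8541 = -8949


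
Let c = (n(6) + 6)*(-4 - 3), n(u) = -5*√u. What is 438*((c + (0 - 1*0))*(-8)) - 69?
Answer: 147099 - 122640*√6 ≈ -1.5331e+5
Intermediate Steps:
c = -42 + 35*√6 (c = (-5*√6 + 6)*(-4 - 3) = (6 - 5*√6)*(-7) = -42 + 35*√6 ≈ 43.732)
438*((c + (0 - 1*0))*(-8)) - 69 = 438*(((-42 + 35*√6) + (0 - 1*0))*(-8)) - 69 = 438*(((-42 + 35*√6) + (0 + 0))*(-8)) - 69 = 438*(((-42 + 35*√6) + 0)*(-8)) - 69 = 438*((-42 + 35*√6)*(-8)) - 69 = 438*(336 - 280*√6) - 69 = (147168 - 122640*√6) - 69 = 147099 - 122640*√6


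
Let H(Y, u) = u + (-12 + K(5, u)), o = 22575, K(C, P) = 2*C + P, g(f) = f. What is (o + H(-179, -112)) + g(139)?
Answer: 22488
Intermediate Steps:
K(C, P) = P + 2*C
H(Y, u) = -2 + 2*u (H(Y, u) = u + (-12 + (u + 2*5)) = u + (-12 + (u + 10)) = u + (-12 + (10 + u)) = u + (-2 + u) = -2 + 2*u)
(o + H(-179, -112)) + g(139) = (22575 + (-2 + 2*(-112))) + 139 = (22575 + (-2 - 224)) + 139 = (22575 - 226) + 139 = 22349 + 139 = 22488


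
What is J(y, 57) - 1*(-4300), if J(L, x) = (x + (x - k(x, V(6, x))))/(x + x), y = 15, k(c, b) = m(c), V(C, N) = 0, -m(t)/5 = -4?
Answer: 245147/57 ≈ 4300.8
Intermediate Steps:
m(t) = 20 (m(t) = -5*(-4) = 20)
k(c, b) = 20
J(L, x) = (-20 + 2*x)/(2*x) (J(L, x) = (x + (x - 1*20))/(x + x) = (x + (x - 20))/((2*x)) = (x + (-20 + x))*(1/(2*x)) = (-20 + 2*x)*(1/(2*x)) = (-20 + 2*x)/(2*x))
J(y, 57) - 1*(-4300) = (-10 + 57)/57 - 1*(-4300) = (1/57)*47 + 4300 = 47/57 + 4300 = 245147/57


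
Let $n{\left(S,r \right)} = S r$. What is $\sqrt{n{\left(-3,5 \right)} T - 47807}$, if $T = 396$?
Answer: $i \sqrt{53747} \approx 231.83 i$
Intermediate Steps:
$\sqrt{n{\left(-3,5 \right)} T - 47807} = \sqrt{\left(-3\right) 5 \cdot 396 - 47807} = \sqrt{\left(-15\right) 396 - 47807} = \sqrt{-5940 - 47807} = \sqrt{-53747} = i \sqrt{53747}$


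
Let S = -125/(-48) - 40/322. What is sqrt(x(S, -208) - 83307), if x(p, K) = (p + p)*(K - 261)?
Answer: I*sqrt(6523193622)/276 ≈ 292.63*I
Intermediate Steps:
S = 19165/7728 (S = -125*(-1/48) - 40*1/322 = 125/48 - 20/161 = 19165/7728 ≈ 2.4799)
x(p, K) = 2*p*(-261 + K) (x(p, K) = (2*p)*(-261 + K) = 2*p*(-261 + K))
sqrt(x(S, -208) - 83307) = sqrt(2*(19165/7728)*(-261 - 208) - 83307) = sqrt(2*(19165/7728)*(-469) - 83307) = sqrt(-1284055/552 - 83307) = sqrt(-47269519/552) = I*sqrt(6523193622)/276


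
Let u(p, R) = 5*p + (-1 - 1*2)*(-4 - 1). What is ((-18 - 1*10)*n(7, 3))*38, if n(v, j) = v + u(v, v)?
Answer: -60648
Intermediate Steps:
u(p, R) = 15 + 5*p (u(p, R) = 5*p + (-1 - 2)*(-5) = 5*p - 3*(-5) = 5*p + 15 = 15 + 5*p)
n(v, j) = 15 + 6*v (n(v, j) = v + (15 + 5*v) = 15 + 6*v)
((-18 - 1*10)*n(7, 3))*38 = ((-18 - 1*10)*(15 + 6*7))*38 = ((-18 - 10)*(15 + 42))*38 = -28*57*38 = -1596*38 = -60648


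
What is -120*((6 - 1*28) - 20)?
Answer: 5040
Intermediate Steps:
-120*((6 - 1*28) - 20) = -120*((6 - 28) - 20) = -120*(-22 - 20) = -120*(-42) = 5040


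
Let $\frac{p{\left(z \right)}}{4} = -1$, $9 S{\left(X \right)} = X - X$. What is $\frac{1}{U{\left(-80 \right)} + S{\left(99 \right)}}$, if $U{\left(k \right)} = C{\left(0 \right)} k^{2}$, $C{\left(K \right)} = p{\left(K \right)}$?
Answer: $- \frac{1}{25600} \approx -3.9063 \cdot 10^{-5}$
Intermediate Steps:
$S{\left(X \right)} = 0$ ($S{\left(X \right)} = \frac{X - X}{9} = \frac{1}{9} \cdot 0 = 0$)
$p{\left(z \right)} = -4$ ($p{\left(z \right)} = 4 \left(-1\right) = -4$)
$C{\left(K \right)} = -4$
$U{\left(k \right)} = - 4 k^{2}$
$\frac{1}{U{\left(-80 \right)} + S{\left(99 \right)}} = \frac{1}{- 4 \left(-80\right)^{2} + 0} = \frac{1}{\left(-4\right) 6400 + 0} = \frac{1}{-25600 + 0} = \frac{1}{-25600} = - \frac{1}{25600}$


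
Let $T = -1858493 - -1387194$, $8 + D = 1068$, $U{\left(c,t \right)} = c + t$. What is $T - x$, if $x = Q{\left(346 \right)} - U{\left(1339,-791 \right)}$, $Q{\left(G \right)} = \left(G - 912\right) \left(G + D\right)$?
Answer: $325045$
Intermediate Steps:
$D = 1060$ ($D = -8 + 1068 = 1060$)
$Q{\left(G \right)} = \left(-912 + G\right) \left(1060 + G\right)$ ($Q{\left(G \right)} = \left(G - 912\right) \left(G + 1060\right) = \left(-912 + G\right) \left(1060 + G\right)$)
$x = -796344$ ($x = \left(-966720 + 346^{2} + 148 \cdot 346\right) - \left(1339 - 791\right) = \left(-966720 + 119716 + 51208\right) - 548 = -795796 - 548 = -796344$)
$T = -471299$ ($T = -1858493 + 1387194 = -471299$)
$T - x = -471299 - -796344 = -471299 + 796344 = 325045$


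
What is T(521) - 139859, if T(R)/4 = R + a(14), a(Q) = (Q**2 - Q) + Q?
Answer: -136991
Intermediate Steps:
a(Q) = Q**2
T(R) = 784 + 4*R (T(R) = 4*(R + 14**2) = 4*(R + 196) = 4*(196 + R) = 784 + 4*R)
T(521) - 139859 = (784 + 4*521) - 139859 = (784 + 2084) - 139859 = 2868 - 139859 = -136991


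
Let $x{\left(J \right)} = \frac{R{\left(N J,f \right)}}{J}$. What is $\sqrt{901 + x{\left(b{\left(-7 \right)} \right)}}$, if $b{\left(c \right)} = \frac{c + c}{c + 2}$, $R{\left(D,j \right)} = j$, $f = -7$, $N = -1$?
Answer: $\frac{\sqrt{3594}}{2} \approx 29.975$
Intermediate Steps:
$b{\left(c \right)} = \frac{2 c}{2 + c}$
$x{\left(J \right)} = - \frac{7}{J}$
$\sqrt{901 + x{\left(b{\left(-7 \right)} \right)}} = \sqrt{901 - \frac{7}{2 \left(-7\right) \frac{1}{2 - 7}}} = \sqrt{901 - \frac{7}{2 \left(-7\right) \frac{1}{-5}}} = \sqrt{901 - \frac{7}{2 \left(-7\right) \left(- \frac{1}{5}\right)}} = \sqrt{901 - \frac{7}{\frac{14}{5}}} = \sqrt{901 - \frac{5}{2}} = \sqrt{\frac{1797}{2}} = \frac{\sqrt{3594}}{2}$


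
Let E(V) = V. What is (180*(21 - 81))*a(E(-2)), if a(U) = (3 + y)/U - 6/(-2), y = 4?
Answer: 5400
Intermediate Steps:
a(U) = 3 + 7/U (a(U) = (3 + 4)/U - 6/(-2) = 7/U - 6*(-½) = 7/U + 3 = 3 + 7/U)
(180*(21 - 81))*a(E(-2)) = (180*(21 - 81))*(3 + 7/(-2)) = (180*(-60))*(3 + 7*(-½)) = -10800*(3 - 7/2) = -10800*(-½) = 5400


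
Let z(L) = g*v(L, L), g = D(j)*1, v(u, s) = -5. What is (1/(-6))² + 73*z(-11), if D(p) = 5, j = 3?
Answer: -65699/36 ≈ -1825.0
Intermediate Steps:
g = 5 (g = 5*1 = 5)
z(L) = -25 (z(L) = 5*(-5) = -25)
(1/(-6))² + 73*z(-11) = (1/(-6))² + 73*(-25) = (-⅙)² - 1825 = 1/36 - 1825 = -65699/36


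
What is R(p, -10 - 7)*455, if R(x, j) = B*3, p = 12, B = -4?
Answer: -5460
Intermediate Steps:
R(x, j) = -12 (R(x, j) = -4*3 = -12)
R(p, -10 - 7)*455 = -12*455 = -5460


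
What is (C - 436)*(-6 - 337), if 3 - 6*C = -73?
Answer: 435610/3 ≈ 1.4520e+5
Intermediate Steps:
C = 38/3 (C = ½ - ⅙*(-73) = ½ + 73/6 = 38/3 ≈ 12.667)
(C - 436)*(-6 - 337) = (38/3 - 436)*(-6 - 337) = -1270/3*(-343) = 435610/3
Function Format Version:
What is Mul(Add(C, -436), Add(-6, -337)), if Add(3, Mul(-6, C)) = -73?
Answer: Rational(435610, 3) ≈ 1.4520e+5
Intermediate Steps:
C = Rational(38, 3) (C = Add(Rational(1, 2), Mul(Rational(-1, 6), -73)) = Add(Rational(1, 2), Rational(73, 6)) = Rational(38, 3) ≈ 12.667)
Mul(Add(C, -436), Add(-6, -337)) = Mul(Add(Rational(38, 3), -436), Add(-6, -337)) = Mul(Rational(-1270, 3), -343) = Rational(435610, 3)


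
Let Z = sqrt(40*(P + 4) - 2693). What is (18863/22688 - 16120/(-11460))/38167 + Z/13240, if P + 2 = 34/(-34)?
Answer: 29095027/496179549408 + I*sqrt(2653)/13240 ≈ 5.8638e-5 + 0.0038903*I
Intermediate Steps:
P = -3 (P = -2 + 34/(-34) = -2 + 34*(-1/34) = -2 - 1 = -3)
Z = I*sqrt(2653) (Z = sqrt(40*(-3 + 4) - 2693) = sqrt(40*1 - 2693) = sqrt(40 - 2693) = sqrt(-2653) = I*sqrt(2653) ≈ 51.507*I)
(18863/22688 - 16120/(-11460))/38167 + Z/13240 = (18863/22688 - 16120/(-11460))/38167 + (I*sqrt(2653))/13240 = (18863*(1/22688) - 16120*(-1/11460))*(1/38167) + (I*sqrt(2653))*(1/13240) = (18863/22688 + 806/573)*(1/38167) + I*sqrt(2653)/13240 = (29095027/13000224)*(1/38167) + I*sqrt(2653)/13240 = 29095027/496179549408 + I*sqrt(2653)/13240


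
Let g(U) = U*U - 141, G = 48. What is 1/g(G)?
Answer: 1/2163 ≈ 0.00046232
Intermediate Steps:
g(U) = -141 + U² (g(U) = U² - 141 = -141 + U²)
1/g(G) = 1/(-141 + 48²) = 1/(-141 + 2304) = 1/2163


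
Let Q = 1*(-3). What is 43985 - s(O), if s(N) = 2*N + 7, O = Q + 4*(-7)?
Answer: 44040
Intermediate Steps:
Q = -3
O = -31 (O = -3 + 4*(-7) = -3 - 28 = -31)
s(N) = 7 + 2*N
43985 - s(O) = 43985 - (7 + 2*(-31)) = 43985 - (7 - 62) = 43985 - 1*(-55) = 43985 + 55 = 44040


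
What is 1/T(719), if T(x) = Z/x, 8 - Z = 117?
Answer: -719/109 ≈ -6.5963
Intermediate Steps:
Z = -109 (Z = 8 - 1*117 = 8 - 117 = -109)
T(x) = -109/x
1/T(719) = 1/(-109/719) = -719/109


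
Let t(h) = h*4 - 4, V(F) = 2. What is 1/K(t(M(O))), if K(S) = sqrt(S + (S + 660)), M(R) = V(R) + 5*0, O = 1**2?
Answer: sqrt(167)/334 ≈ 0.038691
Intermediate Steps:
O = 1
M(R) = 2 (M(R) = 2 + 5*0 = 2 + 0 = 2)
t(h) = -4 + 4*h (t(h) = 4*h - 4 = -4 + 4*h)
K(S) = sqrt(660 + 2*S) (K(S) = sqrt(S + (660 + S)) = sqrt(660 + 2*S))
1/K(t(M(O))) = 1/(sqrt(660 + 2*(-4 + 4*2))) = 1/(sqrt(660 + 2*(-4 + 8))) = 1/(sqrt(660 + 2*4)) = 1/(sqrt(660 + 8)) = 1/(sqrt(668)) = 1/(2*sqrt(167)) = sqrt(167)/334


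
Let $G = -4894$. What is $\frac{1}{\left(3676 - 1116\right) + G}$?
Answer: $- \frac{1}{2334} \approx -0.00042845$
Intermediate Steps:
$\frac{1}{\left(3676 - 1116\right) + G} = \frac{1}{\left(3676 - 1116\right) - 4894} = \frac{1}{2560 - 4894} = \frac{1}{-2334} = - \frac{1}{2334}$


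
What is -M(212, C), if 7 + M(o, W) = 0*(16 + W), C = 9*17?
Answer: 7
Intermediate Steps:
C = 153
M(o, W) = -7 (M(o, W) = -7 + 0*(16 + W) = -7 + 0 = -7)
-M(212, C) = -1*(-7) = 7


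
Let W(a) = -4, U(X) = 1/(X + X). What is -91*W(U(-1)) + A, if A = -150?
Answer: 214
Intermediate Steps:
U(X) = 1/(2*X)
-91*W(U(-1)) + A = -91*(-4) - 150 = 364 - 150 = 214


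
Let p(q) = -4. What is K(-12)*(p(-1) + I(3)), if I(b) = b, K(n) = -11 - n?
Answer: -1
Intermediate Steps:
K(-12)*(p(-1) + I(3)) = (-11 - 1*(-12))*(-4 + 3) = (-11 + 12)*(-1) = 1*(-1) = -1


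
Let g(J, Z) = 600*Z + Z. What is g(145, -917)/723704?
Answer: -551117/723704 ≈ -0.76152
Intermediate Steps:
g(J, Z) = 601*Z
g(145, -917)/723704 = (601*(-917))/723704 = -551117*1/723704 = -551117/723704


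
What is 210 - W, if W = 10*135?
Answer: -1140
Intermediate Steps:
W = 1350
210 - W = 210 - 1*1350 = 210 - 1350 = -1140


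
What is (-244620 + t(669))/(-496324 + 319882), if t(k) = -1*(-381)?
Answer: 81413/58814 ≈ 1.3842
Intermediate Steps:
t(k) = 381
(-244620 + t(669))/(-496324 + 319882) = (-244620 + 381)/(-496324 + 319882) = -244239/(-176442) = -244239*(-1/176442) = 81413/58814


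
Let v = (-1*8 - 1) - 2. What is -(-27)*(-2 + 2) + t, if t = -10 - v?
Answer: 1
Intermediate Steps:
v = -11 (v = (-8 - 1) - 2 = -9 - 2 = -11)
t = 1 (t = -10 - 1*(-11) = -10 + 11 = 1)
-(-27)*(-2 + 2) + t = -(-27)*(-2 + 2) + 1 = -(-27)*0 + 1 = -27*0 + 1 = 0 + 1 = 1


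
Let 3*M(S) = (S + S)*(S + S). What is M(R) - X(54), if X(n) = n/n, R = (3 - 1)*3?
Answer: 47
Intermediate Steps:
R = 6 (R = 2*3 = 6)
M(S) = 4*S²/3 (M(S) = ((S + S)*(S + S))/3 = ((2*S)*(2*S))/3 = (4*S²)/3 = 4*S²/3)
X(n) = 1
M(R) - X(54) = (4/3)*6² - 1*1 = (4/3)*36 - 1 = 48 - 1 = 47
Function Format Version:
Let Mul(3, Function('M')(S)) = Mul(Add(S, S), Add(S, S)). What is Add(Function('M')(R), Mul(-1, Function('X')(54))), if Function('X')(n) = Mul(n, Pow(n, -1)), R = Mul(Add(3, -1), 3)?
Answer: 47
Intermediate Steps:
R = 6 (R = Mul(2, 3) = 6)
Function('M')(S) = Mul(Rational(4, 3), Pow(S, 2)) (Function('M')(S) = Mul(Rational(1, 3), Mul(Add(S, S), Add(S, S))) = Mul(Rational(1, 3), Mul(Mul(2, S), Mul(2, S))) = Mul(Rational(1, 3), Mul(4, Pow(S, 2))) = Mul(Rational(4, 3), Pow(S, 2)))
Function('X')(n) = 1
Add(Function('M')(R), Mul(-1, Function('X')(54))) = Add(Mul(Rational(4, 3), Pow(6, 2)), Mul(-1, 1)) = Add(Mul(Rational(4, 3), 36), -1) = Add(48, -1) = 47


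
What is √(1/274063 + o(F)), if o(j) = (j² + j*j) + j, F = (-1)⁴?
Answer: √225331857970/274063 ≈ 1.7321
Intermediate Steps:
F = 1
o(j) = j + 2*j² (o(j) = (j² + j²) + j = 2*j² + j = j + 2*j²)
√(1/274063 + o(F)) = √(1/274063 + 1*(1 + 2*1)) = √(1/274063 + 1*(1 + 2)) = √(1/274063 + 1*3) = √(1/274063 + 3) = √(822190/274063) = √225331857970/274063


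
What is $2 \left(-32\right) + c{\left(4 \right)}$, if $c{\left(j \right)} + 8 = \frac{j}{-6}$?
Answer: $- \frac{218}{3} \approx -72.667$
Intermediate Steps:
$c{\left(j \right)} = -8 - \frac{j}{6}$ ($c{\left(j \right)} = -8 + \frac{j}{-6} = -8 + j \left(- \frac{1}{6}\right) = -8 - \frac{j}{6}$)
$2 \left(-32\right) + c{\left(4 \right)} = 2 \left(-32\right) - \frac{26}{3} = -64 - \frac{26}{3} = - \frac{218}{3}$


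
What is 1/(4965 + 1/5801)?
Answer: 5801/28801966 ≈ 0.00020141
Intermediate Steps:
1/(4965 + 1/5801) = 1/(28801966/5801) = 5801/28801966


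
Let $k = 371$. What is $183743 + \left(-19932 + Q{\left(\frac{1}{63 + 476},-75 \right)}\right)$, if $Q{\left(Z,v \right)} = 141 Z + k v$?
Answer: $\frac{73296595}{539} \approx 1.3599 \cdot 10^{5}$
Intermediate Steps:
$Q{\left(Z,v \right)} = 141 Z + 371 v$
$183743 + \left(-19932 + Q{\left(\frac{1}{63 + 476},-75 \right)}\right) = 183743 + \left(-19932 + \left(\frac{141}{63 + 476} + 371 \left(-75\right)\right)\right) = 183743 - \left(47757 - \frac{141}{539}\right) = 183743 + \left(-19932 + \left(141 \cdot \frac{1}{539} - 27825\right)\right) = 183743 + \left(-19932 + \left(\frac{141}{539} - 27825\right)\right) = 183743 - \frac{25740882}{539} = \frac{73296595}{539}$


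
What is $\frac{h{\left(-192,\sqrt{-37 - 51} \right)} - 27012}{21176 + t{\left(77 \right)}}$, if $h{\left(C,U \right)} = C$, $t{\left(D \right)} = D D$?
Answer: $- \frac{9068}{9035} \approx -1.0037$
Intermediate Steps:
$t{\left(D \right)} = D^{2}$
$\frac{h{\left(-192,\sqrt{-37 - 51} \right)} - 27012}{21176 + t{\left(77 \right)}} = \frac{-192 - 27012}{21176 + 77^{2}} = - \frac{27204}{21176 + 5929} = - \frac{27204}{27105} = \left(-27204\right) \frac{1}{27105} = - \frac{9068}{9035}$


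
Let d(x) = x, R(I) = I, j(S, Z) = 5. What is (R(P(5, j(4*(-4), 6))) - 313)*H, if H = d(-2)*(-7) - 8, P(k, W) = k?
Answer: -1848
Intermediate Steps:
H = 6 (H = -2*(-7) - 8 = 14 - 8 = 6)
(R(P(5, j(4*(-4), 6))) - 313)*H = (5 - 313)*6 = -308*6 = -1848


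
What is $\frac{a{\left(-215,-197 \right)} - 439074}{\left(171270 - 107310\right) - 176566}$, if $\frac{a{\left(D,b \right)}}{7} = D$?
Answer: $\frac{440579}{112606} \approx 3.9126$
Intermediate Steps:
$a{\left(D,b \right)} = 7 D$
$\frac{a{\left(-215,-197 \right)} - 439074}{\left(171270 - 107310\right) - 176566} = \frac{7 \left(-215\right) - 439074}{\left(171270 - 107310\right) - 176566} = \frac{-1505 - 439074}{63960 - 176566} = - \frac{440579}{-112606} = \left(-440579\right) \left(- \frac{1}{112606}\right) = \frac{440579}{112606}$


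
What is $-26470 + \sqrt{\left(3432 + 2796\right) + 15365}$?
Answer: $-26470 + \sqrt{21593} \approx -26323.0$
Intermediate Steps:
$-26470 + \sqrt{\left(3432 + 2796\right) + 15365} = -26470 + \sqrt{6228 + 15365} = -26470 + \sqrt{21593}$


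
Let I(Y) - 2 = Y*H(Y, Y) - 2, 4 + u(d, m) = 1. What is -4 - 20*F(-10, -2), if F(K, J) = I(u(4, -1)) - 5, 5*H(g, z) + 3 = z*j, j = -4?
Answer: 204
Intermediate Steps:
H(g, z) = -⅗ - 4*z/5 (H(g, z) = -⅗ + (z*(-4))/5 = -⅗ + (-4*z)/5 = -⅗ - 4*z/5)
u(d, m) = -3 (u(d, m) = -4 + 1 = -3)
I(Y) = Y*(-⅗ - 4*Y/5) (I(Y) = 2 + (Y*(-⅗ - 4*Y/5) - 2) = 2 + (-2 + Y*(-⅗ - 4*Y/5)) = Y*(-⅗ - 4*Y/5))
F(K, J) = -52/5 (F(K, J) = -⅕*(-3)*(3 + 4*(-3)) - 5 = -⅕*(-3)*(3 - 12) - 5 = -⅕*(-3)*(-9) - 5 = -27/5 - 5 = -52/5)
-4 - 20*F(-10, -2) = -4 - 20*(-52/5) = -4 + 208 = 204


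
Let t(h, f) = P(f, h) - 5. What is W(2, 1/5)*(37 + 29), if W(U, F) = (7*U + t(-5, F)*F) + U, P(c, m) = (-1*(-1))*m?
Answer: 924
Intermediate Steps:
P(c, m) = m (P(c, m) = 1*m = m)
t(h, f) = -5 + h (t(h, f) = h - 5 = -5 + h)
W(U, F) = -10*F + 8*U (W(U, F) = (7*U + (-5 - 5)*F) + U = (7*U - 10*F) + U = (-10*F + 7*U) + U = -10*F + 8*U)
W(2, 1/5)*(37 + 29) = (-10/5 + 8*2)*(37 + 29) = (-10/5 + 16)*66 = (-10*⅕ + 16)*66 = (-2 + 16)*66 = 14*66 = 924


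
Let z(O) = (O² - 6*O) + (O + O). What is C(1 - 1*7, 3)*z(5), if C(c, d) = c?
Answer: -30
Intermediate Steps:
z(O) = O² - 4*O (z(O) = (O² - 6*O) + 2*O = O² - 4*O)
C(1 - 1*7, 3)*z(5) = (1 - 1*7)*(5*(-4 + 5)) = (1 - 7)*(5*1) = -6*5 = -30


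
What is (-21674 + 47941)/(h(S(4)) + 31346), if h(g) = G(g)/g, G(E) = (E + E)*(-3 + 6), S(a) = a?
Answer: 26267/31352 ≈ 0.83781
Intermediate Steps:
G(E) = 6*E (G(E) = (2*E)*3 = 6*E)
h(g) = 6 (h(g) = (6*g)/g = 6)
(-21674 + 47941)/(h(S(4)) + 31346) = (-21674 + 47941)/(6 + 31346) = 26267/31352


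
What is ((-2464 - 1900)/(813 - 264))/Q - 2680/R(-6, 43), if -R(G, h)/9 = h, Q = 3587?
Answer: 65135012/9408701 ≈ 6.9229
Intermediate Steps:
R(G, h) = -9*h
((-2464 - 1900)/(813 - 264))/Q - 2680/R(-6, 43) = ((-2464 - 1900)/(813 - 264))/3587 - 2680/((-9*43)) = -4364/549*(1/3587) - 2680/(-387) = -4364*1/549*(1/3587) - 2680*(-1/387) = -4364/549*1/3587 + 2680/387 = -4364/1969263 + 2680/387 = 65135012/9408701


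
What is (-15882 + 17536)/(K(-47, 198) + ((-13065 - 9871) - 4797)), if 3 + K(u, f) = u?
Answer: -1654/27783 ≈ -0.059533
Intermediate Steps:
K(u, f) = -3 + u
(-15882 + 17536)/(K(-47, 198) + ((-13065 - 9871) - 4797)) = (-15882 + 17536)/((-3 - 47) + ((-13065 - 9871) - 4797)) = 1654/(-50 + (-22936 - 4797)) = 1654/(-50 - 27733) = 1654/(-27783) = 1654*(-1/27783) = -1654/27783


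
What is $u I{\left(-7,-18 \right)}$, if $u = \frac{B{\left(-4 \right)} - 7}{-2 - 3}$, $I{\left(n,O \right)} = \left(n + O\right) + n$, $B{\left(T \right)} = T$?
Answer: $- \frac{352}{5} \approx -70.4$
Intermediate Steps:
$I{\left(n,O \right)} = O + 2 n$ ($I{\left(n,O \right)} = \left(O + n\right) + n = O + 2 n$)
$u = \frac{11}{5}$ ($u = \frac{-4 - 7}{-2 - 3} = - \frac{11}{-5} = \left(-11\right) \left(- \frac{1}{5}\right) = \frac{11}{5} \approx 2.2$)
$u I{\left(-7,-18 \right)} = \frac{11 \left(-18 + 2 \left(-7\right)\right)}{5} = \frac{11 \left(-18 - 14\right)}{5} = \frac{11}{5} \left(-32\right) = - \frac{352}{5}$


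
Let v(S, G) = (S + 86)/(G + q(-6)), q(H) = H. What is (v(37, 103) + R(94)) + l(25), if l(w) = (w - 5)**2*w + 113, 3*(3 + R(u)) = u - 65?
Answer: 2945192/291 ≈ 10121.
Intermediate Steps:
R(u) = -74/3 + u/3 (R(u) = -3 + (u - 65)/3 = -3 + (-65 + u)/3 = -3 + (-65/3 + u/3) = -74/3 + u/3)
v(S, G) = (86 + S)/(-6 + G) (v(S, G) = (S + 86)/(G - 6) = (86 + S)/(-6 + G))
l(w) = 113 + w*(-5 + w)**2 (l(w) = (-5 + w)**2*w + 113 = w*(-5 + w)**2 + 113 = 113 + w*(-5 + w)**2)
(v(37, 103) + R(94)) + l(25) = ((86 + 37)/(-6 + 103) + (-74/3 + (1/3)*94)) + (113 + 25*(-5 + 25)**2) = (123/97 + (-74/3 + 94/3)) + (113 + 25*20**2) = ((1/97)*123 + 20/3) + (113 + 25*400) = (123/97 + 20/3) + (113 + 10000) = 2309/291 + 10113 = 2945192/291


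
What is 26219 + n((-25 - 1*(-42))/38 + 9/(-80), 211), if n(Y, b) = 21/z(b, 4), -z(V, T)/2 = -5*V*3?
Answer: 55322097/2110 ≈ 26219.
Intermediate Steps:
z(V, T) = 30*V (z(V, T) = -2*(-5*V)*3 = -(-30)*V = 30*V)
n(Y, b) = 7/(10*b) (n(Y, b) = 21/((30*b)) = 21*(1/(30*b)) = 7/(10*b))
26219 + n((-25 - 1*(-42))/38 + 9/(-80), 211) = 26219 + (7/10)/211 = 26219 + (7/10)*(1/211) = 26219 + 7/2110 = 55322097/2110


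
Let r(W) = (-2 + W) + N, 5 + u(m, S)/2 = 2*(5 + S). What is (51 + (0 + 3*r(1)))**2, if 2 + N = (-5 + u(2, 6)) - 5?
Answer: 12996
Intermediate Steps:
u(m, S) = 10 + 4*S (u(m, S) = -10 + 2*(2*(5 + S)) = -10 + 2*(10 + 2*S) = -10 + (20 + 4*S) = 10 + 4*S)
N = 22 (N = -2 + ((-5 + (10 + 4*6)) - 5) = -2 + ((-5 + (10 + 24)) - 5) = -2 + ((-5 + 34) - 5) = -2 + (29 - 5) = -2 + 24 = 22)
r(W) = 20 + W (r(W) = (-2 + W) + 22 = 20 + W)
(51 + (0 + 3*r(1)))**2 = (51 + (0 + 3*(20 + 1)))**2 = (51 + (0 + 3*21))**2 = (51 + (0 + 63))**2 = (51 + 63)**2 = 114**2 = 12996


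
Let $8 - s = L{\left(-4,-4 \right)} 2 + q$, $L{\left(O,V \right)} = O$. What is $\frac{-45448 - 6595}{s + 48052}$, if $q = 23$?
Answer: $- \frac{52043}{48045} \approx -1.0832$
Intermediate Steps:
$s = -7$ ($s = 8 - \left(\left(-4\right) 2 + 23\right) = 8 - \left(-8 + 23\right) = 8 - 15 = -7$)
$\frac{-45448 - 6595}{s + 48052} = \frac{-45448 - 6595}{-7 + 48052} = - \frac{52043}{48045}$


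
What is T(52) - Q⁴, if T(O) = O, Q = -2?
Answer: 36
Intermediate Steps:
T(52) - Q⁴ = 52 - 1*(-2)⁴ = 52 - 1*16 = 52 - 16 = 36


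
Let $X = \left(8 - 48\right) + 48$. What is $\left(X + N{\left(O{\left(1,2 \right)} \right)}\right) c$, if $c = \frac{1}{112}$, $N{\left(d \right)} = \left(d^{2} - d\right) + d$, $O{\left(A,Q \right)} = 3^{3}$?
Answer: $\frac{737}{112} \approx 6.5804$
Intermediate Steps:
$O{\left(A,Q \right)} = 27$
$N{\left(d \right)} = d^{2}$
$c = \frac{1}{112} \approx 0.0089286$
$X = 8$ ($X = -40 + 48 = 8$)
$\left(X + N{\left(O{\left(1,2 \right)} \right)}\right) c = \left(8 + 27^{2}\right) \frac{1}{112} = \left(8 + 729\right) \frac{1}{112} = 737 \cdot \frac{1}{112} = \frac{737}{112}$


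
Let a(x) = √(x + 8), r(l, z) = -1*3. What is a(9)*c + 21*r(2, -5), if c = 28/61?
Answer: -63 + 28*√17/61 ≈ -61.107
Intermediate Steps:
r(l, z) = -3
a(x) = √(8 + x)
c = 28/61 (c = 28*(1/61) = 28/61 ≈ 0.45902)
a(9)*c + 21*r(2, -5) = √(8 + 9)*(28/61) + 21*(-3) = √17*(28/61) - 63 = 28*√17/61 - 63 = -63 + 28*√17/61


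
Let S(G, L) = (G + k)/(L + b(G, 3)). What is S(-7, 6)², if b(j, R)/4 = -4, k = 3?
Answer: 4/25 ≈ 0.16000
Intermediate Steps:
b(j, R) = -16 (b(j, R) = 4*(-4) = -16)
S(G, L) = (3 + G)/(-16 + L) (S(G, L) = (G + 3)/(L - 16) = (3 + G)/(-16 + L))
S(-7, 6)² = ((3 - 7)/(-16 + 6))² = (-4/(-10))² = (-⅒*(-4))² = (⅖)² = 4/25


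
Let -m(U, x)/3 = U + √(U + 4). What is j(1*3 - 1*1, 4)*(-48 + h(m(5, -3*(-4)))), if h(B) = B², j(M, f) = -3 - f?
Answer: -3696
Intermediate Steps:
m(U, x) = -3*U - 3*√(4 + U) (m(U, x) = -3*(U + √(U + 4)) = -3*(U + √(4 + U)) = -3*U - 3*√(4 + U))
j(1*3 - 1*1, 4)*(-48 + h(m(5, -3*(-4)))) = (-3 - 1*4)*(-48 + (-3*5 - 3*√(4 + 5))²) = (-3 - 4)*(-48 + (-15 - 3*√9)²) = -7*(-48 + (-15 - 3*3)²) = -7*(-48 + (-15 - 9)²) = -7*(-48 + (-24)²) = -7*(-48 + 576) = -7*528 = -3696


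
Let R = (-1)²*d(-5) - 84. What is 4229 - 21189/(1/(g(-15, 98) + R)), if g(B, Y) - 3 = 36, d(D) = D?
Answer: 1063679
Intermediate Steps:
R = -89 (R = (-1)²*(-5) - 84 = 1*(-5) - 84 = -5 - 84 = -89)
g(B, Y) = 39 (g(B, Y) = 3 + 36 = 39)
4229 - 21189/(1/(g(-15, 98) + R)) = 4229 - 21189/(1/(39 - 89)) = 4229 - 21189/(1/(-50)) = 4229 - 21189/(-1/50) = 4229 - 21189*(-50) = 4229 - 1*(-1059450) = 4229 + 1059450 = 1063679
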